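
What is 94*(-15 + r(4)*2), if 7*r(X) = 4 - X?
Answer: -1410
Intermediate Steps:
r(X) = 4/7 - X/7 (r(X) = (4 - X)/7 = 4/7 - X/7)
94*(-15 + r(4)*2) = 94*(-15 + (4/7 - 1/7*4)*2) = 94*(-15 + (4/7 - 4/7)*2) = 94*(-15 + 0*2) = 94*(-15 + 0) = 94*(-15) = -1410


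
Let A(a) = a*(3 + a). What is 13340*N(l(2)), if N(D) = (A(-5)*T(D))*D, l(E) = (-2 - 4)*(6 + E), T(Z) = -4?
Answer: 25612800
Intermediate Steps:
l(E) = -36 - 6*E (l(E) = -6*(6 + E) = -36 - 6*E)
N(D) = -40*D (N(D) = (-5*(3 - 5)*(-4))*D = (-5*(-2)*(-4))*D = (10*(-4))*D = -40*D)
13340*N(l(2)) = 13340*(-40*(-36 - 6*2)) = 13340*(-40*(-36 - 12)) = 13340*(-40*(-48)) = 13340*1920 = 25612800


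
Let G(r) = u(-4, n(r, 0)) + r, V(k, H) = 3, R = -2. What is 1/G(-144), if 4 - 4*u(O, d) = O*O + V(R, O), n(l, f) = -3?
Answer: -4/591 ≈ -0.0067682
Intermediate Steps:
u(O, d) = 1/4 - O**2/4 (u(O, d) = 1 - (O*O + 3)/4 = 1 - (O**2 + 3)/4 = 1 - (3 + O**2)/4 = 1 + (-3/4 - O**2/4) = 1/4 - O**2/4)
G(r) = -15/4 + r (G(r) = (1/4 - 1/4*(-4)**2) + r = (1/4 - 1/4*16) + r = (1/4 - 4) + r = -15/4 + r)
1/G(-144) = 1/(-15/4 - 144) = 1/(-591/4) = -4/591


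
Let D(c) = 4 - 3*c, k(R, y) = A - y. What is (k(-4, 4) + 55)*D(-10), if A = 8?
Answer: 2006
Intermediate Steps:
k(R, y) = 8 - y
(k(-4, 4) + 55)*D(-10) = ((8 - 1*4) + 55)*(4 - 3*(-10)) = ((8 - 4) + 55)*(4 + 30) = (4 + 55)*34 = 59*34 = 2006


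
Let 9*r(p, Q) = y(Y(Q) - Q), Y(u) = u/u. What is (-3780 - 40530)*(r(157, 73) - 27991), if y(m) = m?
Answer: 1240635690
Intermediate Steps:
Y(u) = 1
r(p, Q) = 1/9 - Q/9 (r(p, Q) = (1 - Q)/9 = 1/9 - Q/9)
(-3780 - 40530)*(r(157, 73) - 27991) = (-3780 - 40530)*((1/9 - 1/9*73) - 27991) = -44310*((1/9 - 73/9) - 27991) = -44310*(-8 - 27991) = -44310*(-27999) = 1240635690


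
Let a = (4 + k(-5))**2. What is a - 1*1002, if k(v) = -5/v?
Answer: -977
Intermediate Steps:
a = 25 (a = (4 - 5/(-5))**2 = (4 - 5*(-1/5))**2 = (4 + 1)**2 = 5**2 = 25)
a - 1*1002 = 25 - 1*1002 = 25 - 1002 = -977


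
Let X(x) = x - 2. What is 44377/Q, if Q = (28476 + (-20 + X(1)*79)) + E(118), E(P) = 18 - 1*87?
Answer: 44377/28308 ≈ 1.5676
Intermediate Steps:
X(x) = -2 + x
E(P) = -69 (E(P) = 18 - 87 = -69)
Q = 28308 (Q = (28476 + (-20 + (-2 + 1)*79)) - 69 = (28476 + (-20 - 1*79)) - 69 = (28476 + (-20 - 79)) - 69 = (28476 - 99) - 69 = 28377 - 69 = 28308)
44377/Q = 44377/28308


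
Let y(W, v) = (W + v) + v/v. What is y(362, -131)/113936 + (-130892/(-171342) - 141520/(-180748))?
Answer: 85398322905277/55133850823434 ≈ 1.5489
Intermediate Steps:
y(W, v) = 1 + W + v (y(W, v) = (W + v) + 1 = 1 + W + v)
y(362, -131)/113936 + (-130892/(-171342) - 141520/(-180748)) = (1 + 362 - 131)/113936 + (-130892/(-171342) - 141520/(-180748)) = 232*(1/113936) + (-130892*(-1/171342) - 141520*(-1/180748)) = 29/14242 + (65446/85671 + 35380/45187) = 29/14242 + 5988348382/3871215477 = 85398322905277/55133850823434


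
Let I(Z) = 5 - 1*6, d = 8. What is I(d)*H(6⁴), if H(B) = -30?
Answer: 30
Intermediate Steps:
I(Z) = -1 (I(Z) = 5 - 6 = -1)
I(d)*H(6⁴) = -1*(-30) = 30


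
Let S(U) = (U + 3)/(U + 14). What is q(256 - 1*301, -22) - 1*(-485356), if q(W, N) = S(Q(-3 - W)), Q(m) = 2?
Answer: 7765701/16 ≈ 4.8536e+5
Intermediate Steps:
S(U) = (3 + U)/(14 + U)
q(W, N) = 5/16 (q(W, N) = (3 + 2)/(14 + 2) = 5/16)
q(256 - 1*301, -22) - 1*(-485356) = 5/16 - 1*(-485356) = 5/16 + 485356 = 7765701/16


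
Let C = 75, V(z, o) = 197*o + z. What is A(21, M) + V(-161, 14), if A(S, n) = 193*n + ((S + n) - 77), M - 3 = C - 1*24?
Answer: 13017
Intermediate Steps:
V(z, o) = z + 197*o
M = 54 (M = 3 + (75 - 1*24) = 3 + (75 - 24) = 3 + 51 = 54)
A(S, n) = -77 + S + 194*n (A(S, n) = 193*n + (-77 + S + n) = -77 + S + 194*n)
A(21, M) + V(-161, 14) = (-77 + 21 + 194*54) + (-161 + 197*14) = (-77 + 21 + 10476) + (-161 + 2758) = 10420 + 2597 = 13017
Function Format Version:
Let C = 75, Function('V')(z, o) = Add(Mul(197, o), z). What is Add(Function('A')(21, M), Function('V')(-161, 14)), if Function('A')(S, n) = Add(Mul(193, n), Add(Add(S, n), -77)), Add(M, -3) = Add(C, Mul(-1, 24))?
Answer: 13017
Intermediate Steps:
Function('V')(z, o) = Add(z, Mul(197, o))
M = 54 (M = Add(3, Add(75, Mul(-1, 24))) = Add(3, Add(75, -24)) = Add(3, 51) = 54)
Function('A')(S, n) = Add(-77, S, Mul(194, n)) (Function('A')(S, n) = Add(Mul(193, n), Add(-77, S, n)) = Add(-77, S, Mul(194, n)))
Add(Function('A')(21, M), Function('V')(-161, 14)) = Add(Add(-77, 21, Mul(194, 54)), Add(-161, Mul(197, 14))) = Add(Add(-77, 21, 10476), Add(-161, 2758)) = Add(10420, 2597) = 13017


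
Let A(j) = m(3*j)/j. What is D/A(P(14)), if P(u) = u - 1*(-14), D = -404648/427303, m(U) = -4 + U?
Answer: -708134/2136515 ≈ -0.33144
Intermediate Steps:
D = -404648/427303 (D = -404648*1/427303 = -404648/427303 ≈ -0.94698)
P(u) = 14 + u (P(u) = u + 14 = 14 + u)
A(j) = (-4 + 3*j)/j
D/A(P(14)) = -404648/(427303*(3 - 4/(14 + 14))) = -404648/(427303*(3 - 4/28)) = -404648/(427303*(3 - 4*1/28)) = -404648/(427303*(3 - ⅐)) = -404648/(427303*20/7) = -404648/427303*7/20 = -708134/2136515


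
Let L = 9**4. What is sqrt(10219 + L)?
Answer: 2*sqrt(4195) ≈ 129.54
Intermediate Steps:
L = 6561
sqrt(10219 + L) = sqrt(10219 + 6561) = sqrt(16780) = 2*sqrt(4195)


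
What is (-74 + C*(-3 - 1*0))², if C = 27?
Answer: 24025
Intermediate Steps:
(-74 + C*(-3 - 1*0))² = (-74 + 27*(-3 - 1*0))² = (-74 + 27*(-3 + 0))² = (-74 + 27*(-3))² = (-74 - 81)² = (-155)² = 24025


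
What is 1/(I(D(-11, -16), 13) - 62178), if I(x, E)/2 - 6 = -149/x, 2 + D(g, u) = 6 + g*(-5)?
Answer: -59/3668092 ≈ -1.6085e-5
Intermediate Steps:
D(g, u) = 4 - 5*g (D(g, u) = -2 + (6 + g*(-5)) = -2 + (6 - 5*g) = 4 - 5*g)
I(x, E) = 12 - 298/x (I(x, E) = 12 + 2*(-149/x) = 12 - 298/x)
1/(I(D(-11, -16), 13) - 62178) = 1/((12 - 298/(4 - 5*(-11))) - 62178) = 1/((12 - 298/(4 + 55)) - 62178) = 1/((12 - 298/59) - 62178) = 1/(410/59 - 62178) = 1/(-3668092/59) = -59/3668092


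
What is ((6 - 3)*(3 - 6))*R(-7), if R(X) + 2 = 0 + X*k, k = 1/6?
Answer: 57/2 ≈ 28.500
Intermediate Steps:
k = ⅙ ≈ 0.16667
R(X) = -2 + X/6 (R(X) = -2 + (0 + X*(⅙)) = -2 + (0 + X/6) = -2 + X/6)
((6 - 3)*(3 - 6))*R(-7) = ((6 - 3)*(3 - 6))*(-2 + (⅙)*(-7)) = (3*(-3))*(-2 - 7/6) = -9*(-19/6) = 57/2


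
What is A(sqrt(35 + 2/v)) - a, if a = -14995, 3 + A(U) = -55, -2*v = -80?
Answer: 14937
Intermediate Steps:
v = 40 (v = -1/2*(-80) = 40)
A(U) = -58 (A(U) = -3 - 55 = -58)
A(sqrt(35 + 2/v)) - a = -58 - 1*(-14995) = -58 + 14995 = 14937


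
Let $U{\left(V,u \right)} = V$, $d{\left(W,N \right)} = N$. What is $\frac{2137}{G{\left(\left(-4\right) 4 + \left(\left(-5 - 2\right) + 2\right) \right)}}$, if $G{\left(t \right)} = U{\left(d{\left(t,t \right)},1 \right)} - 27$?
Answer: $- \frac{2137}{48} \approx -44.521$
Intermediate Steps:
$G{\left(t \right)} = -27 + t$ ($G{\left(t \right)} = t - 27 = -27 + t$)
$\frac{2137}{G{\left(\left(-4\right) 4 + \left(\left(-5 - 2\right) + 2\right) \right)}} = \frac{2137}{-27 + \left(\left(-4\right) 4 + \left(\left(-5 - 2\right) + 2\right)\right)} = \frac{2137}{-27 + \left(-16 + \left(-7 + 2\right)\right)} = \frac{2137}{-27 - 21} = \frac{2137}{-48} = 2137 \left(- \frac{1}{48}\right) = - \frac{2137}{48}$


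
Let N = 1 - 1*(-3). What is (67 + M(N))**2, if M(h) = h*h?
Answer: 6889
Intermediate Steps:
N = 4 (N = 1 + 3 = 4)
M(h) = h**2
(67 + M(N))**2 = (67 + 4**2)**2 = (67 + 16)**2 = 83**2 = 6889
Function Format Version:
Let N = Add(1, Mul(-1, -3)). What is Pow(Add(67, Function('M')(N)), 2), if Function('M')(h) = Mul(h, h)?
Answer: 6889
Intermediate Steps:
N = 4 (N = Add(1, 3) = 4)
Function('M')(h) = Pow(h, 2)
Pow(Add(67, Function('M')(N)), 2) = Pow(Add(67, Pow(4, 2)), 2) = Pow(Add(67, 16), 2) = Pow(83, 2) = 6889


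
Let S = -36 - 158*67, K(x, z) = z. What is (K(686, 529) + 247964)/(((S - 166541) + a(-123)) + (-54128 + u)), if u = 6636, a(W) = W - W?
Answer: -82831/74885 ≈ -1.1061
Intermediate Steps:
a(W) = 0
S = -10622 (S = -36 - 10586 = -10622)
(K(686, 529) + 247964)/(((S - 166541) + a(-123)) + (-54128 + u)) = (529 + 247964)/(((-10622 - 166541) + 0) + (-54128 + 6636)) = 248493/((-177163 + 0) - 47492) = 248493/(-177163 - 47492) = 248493/(-224655) = 248493*(-1/224655) = -82831/74885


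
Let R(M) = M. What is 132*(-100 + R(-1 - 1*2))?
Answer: -13596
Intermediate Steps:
132*(-100 + R(-1 - 1*2)) = 132*(-100 + (-1 - 1*2)) = 132*(-100 + (-1 - 2)) = 132*(-100 - 3) = 132*(-103) = -13596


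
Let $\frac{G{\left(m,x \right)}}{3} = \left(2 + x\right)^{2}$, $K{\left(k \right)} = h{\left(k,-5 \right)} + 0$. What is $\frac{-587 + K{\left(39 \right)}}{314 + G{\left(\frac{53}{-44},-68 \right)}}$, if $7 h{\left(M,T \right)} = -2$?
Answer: $- \frac{4111}{93674} \approx -0.043886$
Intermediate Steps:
$h{\left(M,T \right)} = - \frac{2}{7}$ ($h{\left(M,T \right)} = \frac{1}{7} \left(-2\right) = - \frac{2}{7}$)
$K{\left(k \right)} = - \frac{2}{7}$ ($K{\left(k \right)} = - \frac{2}{7} + 0 = - \frac{2}{7}$)
$G{\left(m,x \right)} = 3 \left(2 + x\right)^{2}$
$\frac{-587 + K{\left(39 \right)}}{314 + G{\left(\frac{53}{-44},-68 \right)}} = \frac{-587 - \frac{2}{7}}{314 + 3 \left(2 - 68\right)^{2}} = - \frac{4111}{7 \left(314 + 3 \left(-66\right)^{2}\right)} = - \frac{4111}{7 \left(314 + 3 \cdot 4356\right)} = - \frac{4111}{7 \left(314 + 13068\right)} = - \frac{4111}{7 \cdot 13382} = \left(- \frac{4111}{7}\right) \frac{1}{13382} = - \frac{4111}{93674}$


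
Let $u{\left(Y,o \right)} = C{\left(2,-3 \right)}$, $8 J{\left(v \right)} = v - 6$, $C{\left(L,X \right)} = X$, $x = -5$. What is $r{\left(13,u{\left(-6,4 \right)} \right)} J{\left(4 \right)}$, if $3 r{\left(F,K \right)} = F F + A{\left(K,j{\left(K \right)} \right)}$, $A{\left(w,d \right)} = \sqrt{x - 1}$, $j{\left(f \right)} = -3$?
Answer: $- \frac{169}{12} - \frac{i \sqrt{6}}{12} \approx -14.083 - 0.20412 i$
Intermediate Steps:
$J{\left(v \right)} = - \frac{3}{4} + \frac{v}{8}$ ($J{\left(v \right)} = \frac{v - 6}{8} = \frac{-6 + v}{8} = - \frac{3}{4} + \frac{v}{8}$)
$A{\left(w,d \right)} = i \sqrt{6}$ ($A{\left(w,d \right)} = \sqrt{-5 - 1} = \sqrt{-6} = i \sqrt{6}$)
$u{\left(Y,o \right)} = -3$
$r{\left(F,K \right)} = \frac{F^{2}}{3} + \frac{i \sqrt{6}}{3}$ ($r{\left(F,K \right)} = \frac{F F + i \sqrt{6}}{3} = \frac{F^{2} + i \sqrt{6}}{3} = \frac{F^{2}}{3} + \frac{i \sqrt{6}}{3}$)
$r{\left(13,u{\left(-6,4 \right)} \right)} J{\left(4 \right)} = \left(\frac{13^{2}}{3} + \frac{i \sqrt{6}}{3}\right) \left(- \frac{3}{4} + \frac{1}{8} \cdot 4\right) = \left(\frac{1}{3} \cdot 169 + \frac{i \sqrt{6}}{3}\right) \left(- \frac{3}{4} + \frac{1}{2}\right) = \left(\frac{169}{3} + \frac{i \sqrt{6}}{3}\right) \left(- \frac{1}{4}\right) = - \frac{169}{12} - \frac{i \sqrt{6}}{12}$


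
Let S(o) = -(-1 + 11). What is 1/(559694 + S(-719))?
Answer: 1/559684 ≈ 1.7867e-6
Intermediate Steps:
S(o) = -10 (S(o) = -1*10 = -10)
1/(559694 + S(-719)) = 1/(559694 - 10) = 1/559684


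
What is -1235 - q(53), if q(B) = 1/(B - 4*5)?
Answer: -40756/33 ≈ -1235.0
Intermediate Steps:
q(B) = 1/(-20 + B) (q(B) = 1/(B - 20) = 1/(-20 + B))
-1235 - q(53) = -1235 - 1/(-20 + 53) = -1235 - 1/33 = -40756/33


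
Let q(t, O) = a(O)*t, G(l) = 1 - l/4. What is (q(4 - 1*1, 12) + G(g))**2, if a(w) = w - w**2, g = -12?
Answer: 153664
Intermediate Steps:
G(l) = 1 - l/4
q(t, O) = O*t*(1 - O) (q(t, O) = (O*(1 - O))*t = O*t*(1 - O))
(q(4 - 1*1, 12) + G(g))**2 = (12*(4 - 1*1)*(1 - 1*12) + (1 - 1/4*(-12)))**2 = (12*(4 - 1)*(1 - 12) + (1 + 3))**2 = (12*3*(-11) + 4)**2 = (-396 + 4)**2 = (-392)**2 = 153664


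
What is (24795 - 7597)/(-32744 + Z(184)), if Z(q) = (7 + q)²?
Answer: 17198/3737 ≈ 4.6021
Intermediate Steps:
(24795 - 7597)/(-32744 + Z(184)) = (24795 - 7597)/(-32744 + (7 + 184)²) = 17198/(-32744 + 191²) = 17198/(-32744 + 36481) = 17198/3737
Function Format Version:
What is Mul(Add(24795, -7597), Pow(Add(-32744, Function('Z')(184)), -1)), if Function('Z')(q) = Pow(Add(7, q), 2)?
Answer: Rational(17198, 3737) ≈ 4.6021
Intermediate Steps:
Mul(Add(24795, -7597), Pow(Add(-32744, Function('Z')(184)), -1)) = Mul(Add(24795, -7597), Pow(Add(-32744, Pow(Add(7, 184), 2)), -1)) = Mul(17198, Pow(Add(-32744, Pow(191, 2)), -1)) = Mul(17198, Pow(Add(-32744, 36481), -1)) = Mul(17198, Pow(3737, -1)) = Mul(17198, Rational(1, 3737)) = Rational(17198, 3737)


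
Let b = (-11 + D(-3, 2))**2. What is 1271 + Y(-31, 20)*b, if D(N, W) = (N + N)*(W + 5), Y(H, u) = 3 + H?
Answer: -77381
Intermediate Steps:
D(N, W) = 2*N*(5 + W) (D(N, W) = (2*N)*(5 + W) = 2*N*(5 + W))
b = 2809 (b = (-11 + 2*(-3)*(5 + 2))**2 = (-11 + 2*(-3)*7)**2 = (-11 - 42)**2 = (-53)**2 = 2809)
1271 + Y(-31, 20)*b = 1271 + (3 - 31)*2809 = 1271 - 28*2809 = 1271 - 78652 = -77381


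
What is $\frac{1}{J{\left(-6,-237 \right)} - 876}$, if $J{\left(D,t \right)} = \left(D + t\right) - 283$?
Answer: $- \frac{1}{1402} \approx -0.00071327$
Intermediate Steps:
$J{\left(D,t \right)} = -283 + D + t$
$\frac{1}{J{\left(-6,-237 \right)} - 876} = \frac{1}{\left(-283 - 6 - 237\right) - 876} = \frac{1}{-526 - 876} = \frac{1}{-1402} = - \frac{1}{1402}$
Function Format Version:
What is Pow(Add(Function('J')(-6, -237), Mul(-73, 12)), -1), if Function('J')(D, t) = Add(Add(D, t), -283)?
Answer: Rational(-1, 1402) ≈ -0.00071327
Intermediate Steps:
Function('J')(D, t) = Add(-283, D, t)
Pow(Add(Function('J')(-6, -237), Mul(-73, 12)), -1) = Pow(Add(Add(-283, -6, -237), Mul(-73, 12)), -1) = Pow(Add(-526, -876), -1) = Pow(-1402, -1) = Rational(-1, 1402)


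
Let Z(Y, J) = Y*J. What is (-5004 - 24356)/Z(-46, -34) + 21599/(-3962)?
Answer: -37526289/1549142 ≈ -24.224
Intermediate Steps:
Z(Y, J) = J*Y
(-5004 - 24356)/Z(-46, -34) + 21599/(-3962) = (-5004 - 24356)/((-34*(-46))) + 21599/(-3962) = -29360/1564 + 21599*(-1/3962) = -29360*1/1564 - 21599/3962 = -7340/391 - 21599/3962 = -37526289/1549142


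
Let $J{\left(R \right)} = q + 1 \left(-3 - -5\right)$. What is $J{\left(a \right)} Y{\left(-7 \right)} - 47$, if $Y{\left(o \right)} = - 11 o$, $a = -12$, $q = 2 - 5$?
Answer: $-124$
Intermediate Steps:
$q = -3$
$J{\left(R \right)} = -1$ ($J{\left(R \right)} = -3 + 1 \left(-3 - -5\right) = -3 + 1 \left(-3 + 5\right) = -3 + 1 \cdot 2 = -3 + 2 = -1$)
$J{\left(a \right)} Y{\left(-7 \right)} - 47 = - \left(-11\right) \left(-7\right) - 47 = \left(-1\right) 77 - 47 = -77 - 47 = -124$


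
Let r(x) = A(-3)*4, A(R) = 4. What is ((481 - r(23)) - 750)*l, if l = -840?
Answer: 239400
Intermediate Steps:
r(x) = 16 (r(x) = 4*4 = 16)
((481 - r(23)) - 750)*l = ((481 - 1*16) - 750)*(-840) = ((481 - 16) - 750)*(-840) = (465 - 750)*(-840) = -285*(-840) = 239400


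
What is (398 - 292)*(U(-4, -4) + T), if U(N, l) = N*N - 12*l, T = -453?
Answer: -41234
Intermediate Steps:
U(N, l) = N**2 - 12*l
(398 - 292)*(U(-4, -4) + T) = (398 - 292)*(((-4)**2 - 12*(-4)) - 453) = 106*((16 + 48) - 453) = 106*(64 - 453) = 106*(-389) = -41234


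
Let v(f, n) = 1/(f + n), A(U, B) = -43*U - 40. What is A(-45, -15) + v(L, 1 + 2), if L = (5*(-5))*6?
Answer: 278564/147 ≈ 1895.0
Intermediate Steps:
A(U, B) = -40 - 43*U
L = -150 (L = -25*6 = -150)
A(-45, -15) + v(L, 1 + 2) = (-40 - 43*(-45)) + 1/(-150 + (1 + 2)) = (-40 + 1935) + 1/(-150 + 3) = 1895 + 1/(-147) = 1895 - 1/147 = 278564/147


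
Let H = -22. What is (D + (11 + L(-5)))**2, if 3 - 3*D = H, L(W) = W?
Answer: 1849/9 ≈ 205.44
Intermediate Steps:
D = 25/3 (D = 1 - 1/3*(-22) = 1 + 22/3 = 25/3 ≈ 8.3333)
(D + (11 + L(-5)))**2 = (25/3 + (11 - 5))**2 = (25/3 + 6)**2 = (43/3)**2 = 1849/9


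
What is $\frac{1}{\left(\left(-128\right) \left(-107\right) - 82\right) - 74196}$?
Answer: $- \frac{1}{60582} \approx -1.6507 \cdot 10^{-5}$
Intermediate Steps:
$\frac{1}{\left(\left(-128\right) \left(-107\right) - 82\right) - 74196} = \frac{1}{\left(13696 - 82\right) - 74196} = \frac{1}{13614 - 74196} = \frac{1}{-60582} = - \frac{1}{60582}$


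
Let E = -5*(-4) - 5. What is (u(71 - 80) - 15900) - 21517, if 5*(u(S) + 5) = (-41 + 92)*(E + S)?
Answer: -186804/5 ≈ -37361.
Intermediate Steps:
E = 15 (E = 20 - 5 = 15)
u(S) = 148 + 51*S/5 (u(S) = -5 + ((-41 + 92)*(15 + S))/5 = -5 + (51*(15 + S))/5 = -5 + (765 + 51*S)/5 = -5 + (153 + 51*S/5) = 148 + 51*S/5)
(u(71 - 80) - 15900) - 21517 = ((148 + 51*(71 - 80)/5) - 15900) - 21517 = ((148 + (51/5)*(-9)) - 15900) - 21517 = ((148 - 459/5) - 15900) - 21517 = (281/5 - 15900) - 21517 = -79219/5 - 21517 = -186804/5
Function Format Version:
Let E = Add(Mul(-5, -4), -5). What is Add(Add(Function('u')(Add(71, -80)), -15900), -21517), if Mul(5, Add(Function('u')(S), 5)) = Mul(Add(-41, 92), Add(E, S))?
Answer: Rational(-186804, 5) ≈ -37361.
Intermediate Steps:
E = 15 (E = Add(20, -5) = 15)
Function('u')(S) = Add(148, Mul(Rational(51, 5), S)) (Function('u')(S) = Add(-5, Mul(Rational(1, 5), Mul(Add(-41, 92), Add(15, S)))) = Add(-5, Mul(Rational(1, 5), Mul(51, Add(15, S)))) = Add(-5, Mul(Rational(1, 5), Add(765, Mul(51, S)))) = Add(-5, Add(153, Mul(Rational(51, 5), S))) = Add(148, Mul(Rational(51, 5), S)))
Add(Add(Function('u')(Add(71, -80)), -15900), -21517) = Add(Add(Add(148, Mul(Rational(51, 5), Add(71, -80))), -15900), -21517) = Add(Add(Add(148, Mul(Rational(51, 5), -9)), -15900), -21517) = Add(Add(Add(148, Rational(-459, 5)), -15900), -21517) = Add(Add(Rational(281, 5), -15900), -21517) = Add(Rational(-79219, 5), -21517) = Rational(-186804, 5)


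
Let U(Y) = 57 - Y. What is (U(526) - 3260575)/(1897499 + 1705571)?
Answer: -1630522/1801535 ≈ -0.90507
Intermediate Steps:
(U(526) - 3260575)/(1897499 + 1705571) = ((57 - 1*526) - 3260575)/(1897499 + 1705571) = ((57 - 526) - 3260575)/3603070 = (-469 - 3260575)*(1/3603070) = -3261044*1/3603070 = -1630522/1801535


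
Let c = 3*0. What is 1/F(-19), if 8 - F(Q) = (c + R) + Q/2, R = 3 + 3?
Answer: 2/23 ≈ 0.086957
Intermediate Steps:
c = 0
R = 6
F(Q) = 2 - Q/2 (F(Q) = 8 - ((0 + 6) + Q/2) = 8 - (6 + Q*(1/2)) = 8 - (6 + Q/2) = 8 + (-6 - Q/2) = 2 - Q/2)
1/F(-19) = 1/(2 - 1/2*(-19)) = 1/(2 + 19/2) = 1/(23/2) = 2/23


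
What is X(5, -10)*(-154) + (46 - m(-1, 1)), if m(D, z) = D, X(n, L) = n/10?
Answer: -30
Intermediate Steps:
X(n, L) = n/10 (X(n, L) = n*(1/10) = n/10)
X(5, -10)*(-154) + (46 - m(-1, 1)) = ((1/10)*5)*(-154) + (46 - 1*(-1)) = (1/2)*(-154) + (46 + 1) = -77 + 47 = -30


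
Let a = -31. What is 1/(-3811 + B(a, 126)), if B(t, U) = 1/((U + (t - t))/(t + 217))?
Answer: -21/80000 ≈ -0.00026250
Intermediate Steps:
B(t, U) = (217 + t)/U (B(t, U) = 1/((U + 0)/(217 + t)) = 1/(U/(217 + t)) = (217 + t)/U)
1/(-3811 + B(a, 126)) = 1/(-3811 + (217 - 31)/126) = 1/(-3811 + (1/126)*186) = 1/(-3811 + 31/21) = 1/(-80000/21) = -21/80000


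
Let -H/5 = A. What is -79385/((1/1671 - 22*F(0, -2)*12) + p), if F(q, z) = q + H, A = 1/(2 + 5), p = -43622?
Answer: 928566345/508040807 ≈ 1.8277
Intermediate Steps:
A = ⅐ (A = 1/7 = ⅐ ≈ 0.14286)
H = -5/7 (H = -5*⅐ = -5/7 ≈ -0.71429)
F(q, z) = -5/7 + q (F(q, z) = q - 5/7 = -5/7 + q)
-79385/((1/1671 - 22*F(0, -2)*12) + p) = -79385/((1/1671 - 22*(-5/7 + 0)*12) - 43622) = -79385/((1/1671 - 22*(-5/7)*12) - 43622) = -79385/((1/1671 + (110/7)*12) - 43622) = -79385/((1/1671 + 1320/7) - 43622) = -79385/(2205727/11697 - 43622) = -79385/(-508040807/11697) = -79385*(-11697/508040807) = 928566345/508040807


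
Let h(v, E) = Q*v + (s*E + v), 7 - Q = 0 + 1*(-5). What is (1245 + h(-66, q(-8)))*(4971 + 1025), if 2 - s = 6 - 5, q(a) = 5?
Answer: 2350432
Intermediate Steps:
s = 1 (s = 2 - (6 - 5) = 2 - 1*1 = 2 - 1 = 1)
Q = 12 (Q = 7 - (0 + 1*(-5)) = 7 - (0 - 5) = 7 - 1*(-5) = 7 + 5 = 12)
h(v, E) = E + 13*v (h(v, E) = 12*v + (1*E + v) = 12*v + (E + v) = E + 13*v)
(1245 + h(-66, q(-8)))*(4971 + 1025) = (1245 + (5 + 13*(-66)))*(4971 + 1025) = (1245 + (5 - 858))*5996 = (1245 - 853)*5996 = 392*5996 = 2350432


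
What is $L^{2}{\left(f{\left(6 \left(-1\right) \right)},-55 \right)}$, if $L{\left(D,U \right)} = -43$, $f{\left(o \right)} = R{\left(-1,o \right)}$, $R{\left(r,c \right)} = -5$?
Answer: $1849$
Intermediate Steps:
$f{\left(o \right)} = -5$
$L^{2}{\left(f{\left(6 \left(-1\right) \right)},-55 \right)} = \left(-43\right)^{2} = 1849$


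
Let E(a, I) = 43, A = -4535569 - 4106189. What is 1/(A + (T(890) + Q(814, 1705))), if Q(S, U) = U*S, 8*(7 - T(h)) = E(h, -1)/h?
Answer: -7120/51647632763 ≈ -1.3786e-7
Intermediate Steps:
A = -8641758
T(h) = 7 - 43/(8*h)
Q(S, U) = S*U
1/(A + (T(890) + Q(814, 1705))) = 1/(-8641758 + ((7 - 43/8/890) + 814*1705)) = 1/(-8641758 + ((7 - 43/8*1/890) + 1387870)) = 1/(-8641758 + ((7 - 43/7120) + 1387870)) = 1/(-8641758 + (49797/7120 + 1387870)) = 1/(-8641758 + 9881684197/7120) = 1/(-51647632763/7120) = -7120/51647632763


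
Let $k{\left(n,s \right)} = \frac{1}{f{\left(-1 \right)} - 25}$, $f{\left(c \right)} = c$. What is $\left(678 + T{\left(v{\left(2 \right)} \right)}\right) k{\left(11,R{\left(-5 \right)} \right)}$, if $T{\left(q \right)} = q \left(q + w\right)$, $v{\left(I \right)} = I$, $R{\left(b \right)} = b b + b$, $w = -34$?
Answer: $- \frac{307}{13} \approx -23.615$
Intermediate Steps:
$R{\left(b \right)} = b + b^{2}$ ($R{\left(b \right)} = b^{2} + b = b + b^{2}$)
$k{\left(n,s \right)} = - \frac{1}{26}$ ($k{\left(n,s \right)} = \frac{1}{-1 - 25} = \frac{1}{-26} = - \frac{1}{26}$)
$T{\left(q \right)} = q \left(-34 + q\right)$ ($T{\left(q \right)} = q \left(q - 34\right) = q \left(-34 + q\right)$)
$\left(678 + T{\left(v{\left(2 \right)} \right)}\right) k{\left(11,R{\left(-5 \right)} \right)} = \left(678 + 2 \left(-34 + 2\right)\right) \left(- \frac{1}{26}\right) = \left(678 + 2 \left(-32\right)\right) \left(- \frac{1}{26}\right) = \left(678 - 64\right) \left(- \frac{1}{26}\right) = 614 \left(- \frac{1}{26}\right) = - \frac{307}{13}$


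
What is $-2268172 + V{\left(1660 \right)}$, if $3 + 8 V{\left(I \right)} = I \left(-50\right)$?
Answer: $- \frac{18228379}{8} \approx -2.2785 \cdot 10^{6}$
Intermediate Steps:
$V{\left(I \right)} = - \frac{3}{8} - \frac{25 I}{4}$ ($V{\left(I \right)} = - \frac{3}{8} + \frac{I \left(-50\right)}{8} = - \frac{3}{8} + \frac{\left(-50\right) I}{8} = - \frac{3}{8} - \frac{25 I}{4}$)
$-2268172 + V{\left(1660 \right)} = -2268172 - \frac{83003}{8} = - \frac{18228379}{8}$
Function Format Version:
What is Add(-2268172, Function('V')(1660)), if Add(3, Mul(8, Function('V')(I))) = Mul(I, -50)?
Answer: Rational(-18228379, 8) ≈ -2.2785e+6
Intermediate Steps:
Function('V')(I) = Add(Rational(-3, 8), Mul(Rational(-25, 4), I)) (Function('V')(I) = Add(Rational(-3, 8), Mul(Rational(1, 8), Mul(I, -50))) = Add(Rational(-3, 8), Mul(Rational(1, 8), Mul(-50, I))) = Add(Rational(-3, 8), Mul(Rational(-25, 4), I)))
Add(-2268172, Function('V')(1660)) = Add(-2268172, Add(Rational(-3, 8), Mul(Rational(-25, 4), 1660))) = Add(-2268172, Add(Rational(-3, 8), -10375)) = Add(-2268172, Rational(-83003, 8)) = Rational(-18228379, 8)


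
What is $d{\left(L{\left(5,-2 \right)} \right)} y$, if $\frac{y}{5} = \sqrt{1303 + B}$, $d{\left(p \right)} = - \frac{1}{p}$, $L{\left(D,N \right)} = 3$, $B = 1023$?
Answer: $- \frac{5 \sqrt{2326}}{3} \approx -80.381$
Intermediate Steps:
$y = 5 \sqrt{2326}$ ($y = 5 \sqrt{1303 + 1023} = 5 \sqrt{2326} \approx 241.14$)
$d{\left(L{\left(5,-2 \right)} \right)} y = - \frac{1}{3} \cdot 5 \sqrt{2326} = \left(-1\right) \frac{1}{3} \cdot 5 \sqrt{2326} = - \frac{5 \sqrt{2326}}{3}$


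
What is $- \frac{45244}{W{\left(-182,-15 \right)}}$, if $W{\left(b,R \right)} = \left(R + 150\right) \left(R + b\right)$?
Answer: $\frac{45244}{26595} \approx 1.7012$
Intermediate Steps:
$W{\left(b,R \right)} = \left(150 + R\right) \left(R + b\right)$
$- \frac{45244}{W{\left(-182,-15 \right)}} = - \frac{45244}{\left(-15\right)^{2} + 150 \left(-15\right) + 150 \left(-182\right) - -2730} = - \frac{45244}{225 - 2250 - 27300 + 2730} = - \frac{45244}{-26595} = \left(-45244\right) \left(- \frac{1}{26595}\right) = \frac{45244}{26595}$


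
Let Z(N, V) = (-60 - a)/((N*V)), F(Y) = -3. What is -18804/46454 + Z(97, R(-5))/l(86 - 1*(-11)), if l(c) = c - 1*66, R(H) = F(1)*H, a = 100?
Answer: -85558706/209530767 ≈ -0.40833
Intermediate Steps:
R(H) = -3*H
l(c) = -66 + c (l(c) = c - 66 = -66 + c)
Z(N, V) = -160/(N*V) (Z(N, V) = (-60 - 1*100)/((N*V)) = (-60 - 100)*(1/(N*V)) = -160/(N*V))
-18804/46454 + Z(97, R(-5))/l(86 - 1*(-11)) = -18804/46454 + (-160/(97*(-3*(-5))))/(-66 + (86 - 1*(-11))) = -18804*1/46454 + (-160*1/97/15)/(-66 + (86 + 11)) = -9402/23227 + (-160*1/97*1/15)/(-66 + 97) = -9402/23227 - 32/291/31 = -9402/23227 - 32/291*1/31 = -9402/23227 - 32/9021 = -85558706/209530767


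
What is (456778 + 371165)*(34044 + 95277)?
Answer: 107070416703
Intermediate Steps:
(456778 + 371165)*(34044 + 95277) = 827943*129321 = 107070416703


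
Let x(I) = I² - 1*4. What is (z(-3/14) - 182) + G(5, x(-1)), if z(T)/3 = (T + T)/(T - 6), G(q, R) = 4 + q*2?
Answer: -4866/29 ≈ -167.79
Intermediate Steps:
x(I) = -4 + I² (x(I) = I² - 4 = -4 + I²)
G(q, R) = 4 + 2*q
z(T) = 6*T/(-6 + T) (z(T) = 3*((T + T)/(T - 6)) = 3*((2*T)/(-6 + T)) = 3*(2*T/(-6 + T)) = 6*T/(-6 + T))
(z(-3/14) - 182) + G(5, x(-1)) = (6*(-3/14)/(-6 - 3/14) - 182) + (4 + 2*5) = (6*(-3*1/14)/(-6 - 3*1/14) - 182) + (4 + 10) = (6*(-3/14)/(-6 - 3/14) - 182) + 14 = (6*(-3/14)/(-87/14) - 182) + 14 = (6*(-3/14)*(-14/87) - 182) + 14 = (6/29 - 182) + 14 = -5272/29 + 14 = -4866/29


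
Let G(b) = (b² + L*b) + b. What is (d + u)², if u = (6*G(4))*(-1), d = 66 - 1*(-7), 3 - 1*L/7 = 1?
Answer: 146689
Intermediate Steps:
L = 14 (L = 21 - 7*1 = 21 - 7 = 14)
G(b) = b² + 15*b (G(b) = (b² + 14*b) + b = b² + 15*b)
d = 73 (d = 66 + 7 = 73)
u = -456 (u = (6*(4*(15 + 4)))*(-1) = (6*(4*19))*(-1) = (6*76)*(-1) = 456*(-1) = -456)
(d + u)² = (73 - 456)² = (-383)² = 146689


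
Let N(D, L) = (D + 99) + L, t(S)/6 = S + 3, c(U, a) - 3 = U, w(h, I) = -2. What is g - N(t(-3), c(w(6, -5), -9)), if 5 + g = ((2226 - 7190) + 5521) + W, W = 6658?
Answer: 7110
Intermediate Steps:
c(U, a) = 3 + U
t(S) = 18 + 6*S (t(S) = 6*(S + 3) = 6*(3 + S) = 18 + 6*S)
N(D, L) = 99 + D + L (N(D, L) = (99 + D) + L = 99 + D + L)
g = 7210 (g = -5 + (((2226 - 7190) + 5521) + 6658) = -5 + ((-4964 + 5521) + 6658) = -5 + (557 + 6658) = -5 + 7215 = 7210)
g - N(t(-3), c(w(6, -5), -9)) = 7210 - (99 + (18 + 6*(-3)) + (3 - 2)) = 7210 - (99 + (18 - 18) + 1) = 7210 - (99 + 0 + 1) = 7210 - 1*100 = 7210 - 100 = 7110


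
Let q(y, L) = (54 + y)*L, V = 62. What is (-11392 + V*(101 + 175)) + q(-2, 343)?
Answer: 23556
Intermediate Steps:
q(y, L) = L*(54 + y)
(-11392 + V*(101 + 175)) + q(-2, 343) = (-11392 + 62*(101 + 175)) + 343*(54 - 2) = (-11392 + 62*276) + 343*52 = (-11392 + 17112) + 17836 = 5720 + 17836 = 23556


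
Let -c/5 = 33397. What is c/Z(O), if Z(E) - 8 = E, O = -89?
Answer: 166985/81 ≈ 2061.5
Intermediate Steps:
Z(E) = 8 + E
c = -166985 (c = -5*33397 = -166985)
c/Z(O) = -166985/(8 - 89) = -166985/(-81) = -166985*(-1/81) = 166985/81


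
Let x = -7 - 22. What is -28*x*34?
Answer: 27608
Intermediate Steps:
x = -29
-28*x*34 = -28*(-29)*34 = 812*34 = 27608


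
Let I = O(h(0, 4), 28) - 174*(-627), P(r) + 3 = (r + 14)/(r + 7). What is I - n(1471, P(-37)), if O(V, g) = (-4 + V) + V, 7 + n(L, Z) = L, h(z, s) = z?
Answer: 107630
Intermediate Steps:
P(r) = -3 + (14 + r)/(7 + r) (P(r) = -3 + (r + 14)/(r + 7) = -3 + (14 + r)/(7 + r))
n(L, Z) = -7 + L
O(V, g) = -4 + 2*V
I = 109094 (I = (-4 + 2*0) - 174*(-627) = (-4 + 0) + 109098 = -4 + 109098 = 109094)
I - n(1471, P(-37)) = 109094 - (-7 + 1471) = 109094 - 1*1464 = 109094 - 1464 = 107630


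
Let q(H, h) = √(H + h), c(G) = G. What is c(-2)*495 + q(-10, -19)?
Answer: -990 + I*√29 ≈ -990.0 + 5.3852*I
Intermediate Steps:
c(-2)*495 + q(-10, -19) = -2*495 + √(-10 - 19) = -990 + √(-29) = -990 + I*√29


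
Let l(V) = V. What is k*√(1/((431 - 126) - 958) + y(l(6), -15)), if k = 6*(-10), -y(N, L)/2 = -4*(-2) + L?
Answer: -60*√5969073/653 ≈ -224.49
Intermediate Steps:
y(N, L) = -16 - 2*L (y(N, L) = -2*(-4*(-2) + L) = -2*(8 + L) = -16 - 2*L)
k = -60
k*√(1/((431 - 126) - 958) + y(l(6), -15)) = -60*√(1/((431 - 126) - 958) + (-16 - 2*(-15))) = -60*√(1/(305 - 958) + (-16 + 30)) = -60*√(1/(-653) + 14) = -60*√(-1/653 + 14) = -60*√5969073/653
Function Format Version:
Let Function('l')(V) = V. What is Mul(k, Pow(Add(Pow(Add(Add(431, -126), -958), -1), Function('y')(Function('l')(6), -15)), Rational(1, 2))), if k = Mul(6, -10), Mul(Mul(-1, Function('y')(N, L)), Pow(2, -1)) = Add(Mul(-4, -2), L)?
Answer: Mul(Rational(-60, 653), Pow(5969073, Rational(1, 2))) ≈ -224.49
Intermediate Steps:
Function('y')(N, L) = Add(-16, Mul(-2, L)) (Function('y')(N, L) = Mul(-2, Add(Mul(-4, -2), L)) = Mul(-2, Add(8, L)) = Add(-16, Mul(-2, L)))
k = -60
Mul(k, Pow(Add(Pow(Add(Add(431, -126), -958), -1), Function('y')(Function('l')(6), -15)), Rational(1, 2))) = Mul(-60, Pow(Add(Pow(Add(Add(431, -126), -958), -1), Add(-16, Mul(-2, -15))), Rational(1, 2))) = Mul(-60, Pow(Add(Pow(Add(305, -958), -1), Add(-16, 30)), Rational(1, 2))) = Mul(-60, Pow(Add(Pow(-653, -1), 14), Rational(1, 2))) = Mul(-60, Pow(Add(Rational(-1, 653), 14), Rational(1, 2))) = Mul(-60, Pow(Rational(9141, 653), Rational(1, 2))) = Mul(-60, Mul(Rational(1, 653), Pow(5969073, Rational(1, 2)))) = Mul(Rational(-60, 653), Pow(5969073, Rational(1, 2)))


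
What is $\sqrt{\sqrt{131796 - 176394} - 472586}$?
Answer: $\sqrt{-472586 + i \sqrt{44598}} \approx 0.154 + 687.45 i$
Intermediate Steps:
$\sqrt{\sqrt{131796 - 176394} - 472586} = \sqrt{\sqrt{-44598} - 472586} = \sqrt{i \sqrt{44598} - 472586} = \sqrt{-472586 + i \sqrt{44598}}$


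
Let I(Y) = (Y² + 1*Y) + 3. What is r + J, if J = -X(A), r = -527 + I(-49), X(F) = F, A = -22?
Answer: 1850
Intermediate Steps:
I(Y) = 3 + Y + Y² (I(Y) = (Y² + Y) + 3 = (Y + Y²) + 3 = 3 + Y + Y²)
r = 1828 (r = -527 + (3 - 49 + (-49)²) = -527 + (3 - 49 + 2401) = -527 + 2355 = 1828)
J = 22 (J = -1*(-22) = 22)
r + J = 1828 + 22 = 1850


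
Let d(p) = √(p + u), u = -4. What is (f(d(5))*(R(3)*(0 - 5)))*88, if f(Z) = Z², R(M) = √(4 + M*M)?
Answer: -440*√13 ≈ -1586.4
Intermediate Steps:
R(M) = √(4 + M²)
d(p) = √(-4 + p) (d(p) = √(p - 4) = √(-4 + p))
(f(d(5))*(R(3)*(0 - 5)))*88 = ((√(-4 + 5))²*(√(4 + 3²)*(0 - 5)))*88 = ((√1)²*(√(4 + 9)*(-5)))*88 = (1²*(√13*(-5)))*88 = (1*(-5*√13))*88 = -5*√13*88 = -440*√13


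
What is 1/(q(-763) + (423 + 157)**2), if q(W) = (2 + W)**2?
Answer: 1/915521 ≈ 1.0923e-6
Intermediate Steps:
1/(q(-763) + (423 + 157)**2) = 1/((2 - 763)**2 + (423 + 157)**2) = 1/((-761)**2 + 580**2) = 1/(579121 + 336400) = 1/915521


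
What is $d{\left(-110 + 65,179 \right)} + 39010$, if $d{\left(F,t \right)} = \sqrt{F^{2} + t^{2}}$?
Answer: $39010 + \sqrt{34066} \approx 39195.0$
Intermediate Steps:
$d{\left(-110 + 65,179 \right)} + 39010 = \sqrt{\left(-110 + 65\right)^{2} + 179^{2}} + 39010 = \sqrt{\left(-45\right)^{2} + 32041} + 39010 = \sqrt{2025 + 32041} + 39010 = \sqrt{34066} + 39010 = 39010 + \sqrt{34066}$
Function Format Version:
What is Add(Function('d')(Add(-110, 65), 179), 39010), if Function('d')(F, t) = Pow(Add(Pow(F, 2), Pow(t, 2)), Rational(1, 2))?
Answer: Add(39010, Pow(34066, Rational(1, 2))) ≈ 39195.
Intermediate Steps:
Add(Function('d')(Add(-110, 65), 179), 39010) = Add(Pow(Add(Pow(Add(-110, 65), 2), Pow(179, 2)), Rational(1, 2)), 39010) = Add(Pow(Add(Pow(-45, 2), 32041), Rational(1, 2)), 39010) = Add(Pow(Add(2025, 32041), Rational(1, 2)), 39010) = Add(Pow(34066, Rational(1, 2)), 39010) = Add(39010, Pow(34066, Rational(1, 2)))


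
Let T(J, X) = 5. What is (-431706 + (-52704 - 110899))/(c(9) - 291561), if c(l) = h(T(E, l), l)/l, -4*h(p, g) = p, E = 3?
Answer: 21431124/10496201 ≈ 2.0418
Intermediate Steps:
h(p, g) = -p/4
c(l) = -5/(4*l) (c(l) = (-1/4*5)/l = -5/(4*l))
(-431706 + (-52704 - 110899))/(c(9) - 291561) = (-431706 + (-52704 - 110899))/(-5/4/9 - 291561) = (-431706 - 163603)/(-5/4*1/9 - 291561) = -595309/(-5/36 - 291561) = -595309/(-10496201/36) = -595309*(-36/10496201) = 21431124/10496201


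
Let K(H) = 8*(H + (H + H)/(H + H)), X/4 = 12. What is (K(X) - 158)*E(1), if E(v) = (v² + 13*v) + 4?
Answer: 4212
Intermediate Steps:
X = 48 (X = 4*12 = 48)
E(v) = 4 + v² + 13*v
K(H) = 8 + 8*H (K(H) = 8*(H + (2*H)/((2*H))) = 8*(H + (2*H)*(1/(2*H))) = 8*(H + 1) = 8*(1 + H) = 8 + 8*H)
(K(X) - 158)*E(1) = ((8 + 8*48) - 158)*(4 + 1² + 13*1) = ((8 + 384) - 158)*(4 + 1 + 13) = (392 - 158)*18 = 234*18 = 4212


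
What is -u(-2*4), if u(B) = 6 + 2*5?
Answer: -16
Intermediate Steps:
u(B) = 16 (u(B) = 6 + 10 = 16)
-u(-2*4) = -1*16 = -16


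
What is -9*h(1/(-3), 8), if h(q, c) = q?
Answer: 3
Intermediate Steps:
-9*h(1/(-3), 8) = -9/(-3) = -9*(-⅓) = 3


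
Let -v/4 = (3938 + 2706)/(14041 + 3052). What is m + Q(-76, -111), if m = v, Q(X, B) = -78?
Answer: -1359830/17093 ≈ -79.555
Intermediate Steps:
v = -26576/17093 (v = -4*(3938 + 2706)/(14041 + 3052) = -26576/17093 ≈ -1.5548)
m = -26576/17093 ≈ -1.5548
m + Q(-76, -111) = -26576/17093 - 78 = -1359830/17093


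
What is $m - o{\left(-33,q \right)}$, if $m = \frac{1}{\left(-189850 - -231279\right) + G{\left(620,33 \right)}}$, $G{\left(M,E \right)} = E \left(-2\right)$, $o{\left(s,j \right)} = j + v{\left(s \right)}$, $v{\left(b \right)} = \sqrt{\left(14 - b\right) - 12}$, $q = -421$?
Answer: $\frac{17413824}{41363} - \sqrt{35} \approx 415.08$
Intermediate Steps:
$v{\left(b \right)} = \sqrt{2 - b}$
$o{\left(s,j \right)} = j + \sqrt{2 - s}$
$G{\left(M,E \right)} = - 2 E$
$m = \frac{1}{41363}$ ($m = \frac{1}{\left(-189850 - -231279\right) - 66} = \frac{1}{\left(-189850 + 231279\right) - 66} = \frac{1}{41429 - 66} = \frac{1}{41363} \approx 2.4176 \cdot 10^{-5}$)
$m - o{\left(-33,q \right)} = \frac{1}{41363} - \left(-421 + \sqrt{2 - -33}\right) = \frac{1}{41363} - \left(-421 + \sqrt{2 + 33}\right) = \frac{1}{41363} - \left(-421 + \sqrt{35}\right) = \frac{1}{41363} + \left(421 - \sqrt{35}\right) = \frac{17413824}{41363} - \sqrt{35}$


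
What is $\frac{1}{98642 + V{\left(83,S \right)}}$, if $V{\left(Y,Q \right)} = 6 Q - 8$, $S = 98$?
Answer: $\frac{1}{99222} \approx 1.0078 \cdot 10^{-5}$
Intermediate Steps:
$V{\left(Y,Q \right)} = -8 + 6 Q$
$\frac{1}{98642 + V{\left(83,S \right)}} = \frac{1}{98642 + \left(-8 + 6 \cdot 98\right)} = \frac{1}{98642 + \left(-8 + 588\right)} = \frac{1}{98642 + 580} = \frac{1}{99222}$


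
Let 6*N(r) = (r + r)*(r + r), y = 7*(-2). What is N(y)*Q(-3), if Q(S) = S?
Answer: -392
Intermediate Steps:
y = -14
N(r) = 2*r²/3 (N(r) = ((r + r)*(r + r))/6 = ((2*r)*(2*r))/6 = (4*r²)/6 = 2*r²/3)
N(y)*Q(-3) = ((⅔)*(-14)²)*(-3) = ((⅔)*196)*(-3) = (392/3)*(-3) = -392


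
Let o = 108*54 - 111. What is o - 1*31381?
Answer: -25660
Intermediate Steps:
o = 5721 (o = 5832 - 111 = 5721)
o - 1*31381 = 5721 - 1*31381 = 5721 - 31381 = -25660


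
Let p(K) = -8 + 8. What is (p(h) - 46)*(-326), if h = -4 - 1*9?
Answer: 14996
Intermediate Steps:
h = -13 (h = -4 - 9 = -13)
p(K) = 0
(p(h) - 46)*(-326) = (0 - 46)*(-326) = -46*(-326) = 14996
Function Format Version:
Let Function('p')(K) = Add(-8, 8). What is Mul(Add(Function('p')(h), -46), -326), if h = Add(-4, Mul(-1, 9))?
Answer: 14996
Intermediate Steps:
h = -13 (h = Add(-4, -9) = -13)
Function('p')(K) = 0
Mul(Add(Function('p')(h), -46), -326) = Mul(Add(0, -46), -326) = Mul(-46, -326) = 14996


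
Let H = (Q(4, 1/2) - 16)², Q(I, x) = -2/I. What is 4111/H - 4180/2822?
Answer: 20926474/1536579 ≈ 13.619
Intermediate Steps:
H = 1089/4 (H = (-2/4 - 16)² = (-2*¼ - 16)² = (-½ - 16)² = (-33/2)² = 1089/4 ≈ 272.25)
4111/H - 4180/2822 = 4111/(1089/4) - 4180/2822 = 4111*(4/1089) - 4180*1/2822 = 16444/1089 - 2090/1411 = 20926474/1536579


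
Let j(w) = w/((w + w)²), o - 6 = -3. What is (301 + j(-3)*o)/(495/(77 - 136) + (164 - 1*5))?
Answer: 23659/11848 ≈ 1.9969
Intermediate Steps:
o = 3 (o = 6 - 3 = 3)
j(w) = 1/(4*w) (j(w) = w/((2*w)²) = w/((4*w²)) = w*(1/(4*w²)) = 1/(4*w))
(301 + j(-3)*o)/(495/(77 - 136) + (164 - 1*5)) = (301 + ((¼)/(-3))*3)/(495/(77 - 136) + (164 - 1*5)) = (301 + ((¼)*(-⅓))*3)/(495/(-59) + (164 - 5)) = (301 - 1/12*3)/(495*(-1/59) + 159) = (301 - ¼)/(-495/59 + 159) = 1203/(4*(8886/59)) = (1203/4)*(59/8886) = 23659/11848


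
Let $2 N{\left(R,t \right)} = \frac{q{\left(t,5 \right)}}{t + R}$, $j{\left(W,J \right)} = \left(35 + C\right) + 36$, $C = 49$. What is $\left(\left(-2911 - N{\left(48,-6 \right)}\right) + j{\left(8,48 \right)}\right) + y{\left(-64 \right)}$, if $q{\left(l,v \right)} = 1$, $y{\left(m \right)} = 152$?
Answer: $- \frac{221677}{84} \approx -2639.0$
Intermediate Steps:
$j{\left(W,J \right)} = 120$ ($j{\left(W,J \right)} = \left(35 + 49\right) + 36 = 84 + 36 = 120$)
$N{\left(R,t \right)} = \frac{1}{2 \left(R + t\right)}$ ($N{\left(R,t \right)} = \frac{1 \frac{1}{t + R}}{2} = \frac{1 \frac{1}{R + t}}{2} = \frac{1}{2 \left(R + t\right)}$)
$\left(\left(-2911 - N{\left(48,-6 \right)}\right) + j{\left(8,48 \right)}\right) + y{\left(-64 \right)} = \left(\left(-2911 - \frac{1}{2 \left(48 - 6\right)}\right) + 120\right) + 152 = \left(\left(-2911 - \frac{1}{2 \cdot 42}\right) + 120\right) + 152 = \left(\left(-2911 - \frac{1}{2} \cdot \frac{1}{42}\right) + 120\right) + 152 = \left(\left(-2911 - \frac{1}{84}\right) + 120\right) + 152 = \left(- \frac{244525}{84} + 120\right) + 152 = - \frac{234445}{84} + 152 = - \frac{221677}{84}$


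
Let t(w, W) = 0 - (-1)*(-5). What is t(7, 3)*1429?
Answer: -7145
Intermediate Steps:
t(w, W) = -5 (t(w, W) = 0 - 1*5 = 0 - 5 = -5)
t(7, 3)*1429 = -5*1429 = -7145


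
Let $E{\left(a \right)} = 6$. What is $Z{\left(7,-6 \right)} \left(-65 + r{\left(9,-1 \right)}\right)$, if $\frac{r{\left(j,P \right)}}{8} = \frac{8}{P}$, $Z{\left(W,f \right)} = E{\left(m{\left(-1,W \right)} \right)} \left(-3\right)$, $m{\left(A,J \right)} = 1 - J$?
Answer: $2322$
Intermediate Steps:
$Z{\left(W,f \right)} = -18$ ($Z{\left(W,f \right)} = 6 \left(-3\right) = -18$)
$r{\left(j,P \right)} = \frac{64}{P}$ ($r{\left(j,P \right)} = 8 \frac{8}{P} = \frac{64}{P}$)
$Z{\left(7,-6 \right)} \left(-65 + r{\left(9,-1 \right)}\right) = - 18 \left(-65 + \frac{64}{-1}\right) = - 18 \left(-65 + 64 \left(-1\right)\right) = - 18 \left(-65 - 64\right) = \left(-18\right) \left(-129\right) = 2322$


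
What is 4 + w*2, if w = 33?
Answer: 70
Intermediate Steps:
4 + w*2 = 4 + 33*2 = 4 + 66 = 70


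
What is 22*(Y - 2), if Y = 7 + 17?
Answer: 484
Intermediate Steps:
Y = 24
22*(Y - 2) = 22*(24 - 2) = 22*22 = 484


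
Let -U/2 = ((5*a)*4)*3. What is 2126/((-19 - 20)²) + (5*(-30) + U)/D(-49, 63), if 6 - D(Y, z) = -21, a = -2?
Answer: 7196/1521 ≈ 4.7311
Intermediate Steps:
D(Y, z) = 27 (D(Y, z) = 6 - 1*(-21) = 6 + 21 = 27)
U = 240 (U = -2*(5*(-2))*4*3 = -2*(-10*4)*3 = -(-80)*3 = -2*(-120) = 240)
2126/((-19 - 20)²) + (5*(-30) + U)/D(-49, 63) = 2126/((-19 - 20)²) + (5*(-30) + 240)/27 = 2126/((-39)²) + (-150 + 240)*(1/27) = 2126/1521 + 90*(1/27) = 2126*(1/1521) + 10/3 = 2126/1521 + 10/3 = 7196/1521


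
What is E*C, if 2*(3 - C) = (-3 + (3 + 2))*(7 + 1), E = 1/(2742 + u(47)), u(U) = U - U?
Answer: -5/2742 ≈ -0.0018235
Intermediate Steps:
u(U) = 0
E = 1/2742 (E = 1/(2742 + 0) = 1/2742 ≈ 0.00036470)
C = -5 (C = 3 - (-3 + (3 + 2))*(7 + 1)/2 = 3 - (-3 + 5)*8/2 = 3 - 8 = -5)
E*C = (1/2742)*(-5) = -5/2742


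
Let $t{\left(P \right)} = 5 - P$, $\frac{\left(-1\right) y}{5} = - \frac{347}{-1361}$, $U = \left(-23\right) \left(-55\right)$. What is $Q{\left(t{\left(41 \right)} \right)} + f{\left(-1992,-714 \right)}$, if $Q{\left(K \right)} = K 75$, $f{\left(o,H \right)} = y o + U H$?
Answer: $- \frac{1229487390}{1361} \approx -9.0337 \cdot 10^{5}$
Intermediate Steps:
$U = 1265$
$y = - \frac{1735}{1361}$ ($y = - 5 \left(- \frac{347}{-1361}\right) = - 5 \left(\left(-347\right) \left(- \frac{1}{1361}\right)\right) = \left(-5\right) \frac{347}{1361} = - \frac{1735}{1361} \approx -1.2748$)
$f{\left(o,H \right)} = 1265 H - \frac{1735 o}{1361}$ ($f{\left(o,H \right)} = - \frac{1735 o}{1361} + 1265 H = 1265 H - \frac{1735 o}{1361}$)
$Q{\left(K \right)} = 75 K$
$Q{\left(t{\left(41 \right)} \right)} + f{\left(-1992,-714 \right)} = 75 \left(5 - 41\right) + \left(1265 \left(-714\right) - - \frac{3456120}{1361}\right) = 75 \left(5 - 41\right) + \left(-903210 + \frac{3456120}{1361}\right) = 75 \left(-36\right) - \frac{1225812690}{1361} = -2700 - \frac{1225812690}{1361} = - \frac{1229487390}{1361}$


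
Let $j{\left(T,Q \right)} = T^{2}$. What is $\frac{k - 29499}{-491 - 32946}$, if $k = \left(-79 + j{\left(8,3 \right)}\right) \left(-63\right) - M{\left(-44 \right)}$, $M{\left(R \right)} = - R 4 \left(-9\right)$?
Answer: $\frac{930}{1153} \approx 0.80659$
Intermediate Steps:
$M{\left(R \right)} = 36 R$ ($M{\left(R \right)} = - 4 R \left(-9\right) = 36 R$)
$k = 2529$ ($k = \left(-79 + 8^{2}\right) \left(-63\right) - 36 \left(-44\right) = \left(-79 + 64\right) \left(-63\right) - -1584 = \left(-15\right) \left(-63\right) + 1584 = 945 + 1584 = 2529$)
$\frac{k - 29499}{-491 - 32946} = \frac{2529 - 29499}{-491 - 32946} = - \frac{26970}{-33437} = \left(-26970\right) \left(- \frac{1}{33437}\right) = \frac{930}{1153}$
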